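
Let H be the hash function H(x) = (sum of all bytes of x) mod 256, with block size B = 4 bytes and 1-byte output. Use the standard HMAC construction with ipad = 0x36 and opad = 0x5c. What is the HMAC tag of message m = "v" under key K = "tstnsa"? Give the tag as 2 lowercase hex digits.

Key "tstnsa" = 74 73 74 6e 73 61 is 6 bytes > B = 4, so hash it first: H(key) = 9d, then zero-pad to 4 bytes: K' = 9d 00 00 00.
K' ⊕ ipad = ab 36 36 36.  K' ⊕ opad = c1 5c 5c 5c.
Inner input = (K'⊕ipad) ∥ m = ab 36 36 36 ∥ 76.
Inner hash: sum = 171+54+54+54+118 = 451; mod 256 = 195 → c3.
Outer input = (K'⊕opad) ∥ inner = c1 5c 5c 5c ∥ c3.
Outer hash (tag): sum = 193+92+92+92+195 = 664; mod 256 = 152 → 98.

98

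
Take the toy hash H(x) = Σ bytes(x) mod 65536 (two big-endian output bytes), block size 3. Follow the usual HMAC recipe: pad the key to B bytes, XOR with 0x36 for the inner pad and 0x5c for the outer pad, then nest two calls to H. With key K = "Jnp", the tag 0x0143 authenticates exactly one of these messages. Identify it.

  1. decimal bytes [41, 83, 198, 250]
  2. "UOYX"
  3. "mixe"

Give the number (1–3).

3

Key "Jnp" = 4a 6e 70 is exactly B = 3 bytes: K' = 4a 6e 70.
K' ⊕ ipad = 7c 58 46; K' ⊕ opad = 16 32 2c.
m1: inner = H(7c 58 46 29 53 c6 fa) = 03 56; tag = H(16 32 2c 03 56) = 00cd
m2: inner = H(7c 58 46 55 4f 59 58) = 02 6f; tag = H(16 32 2c 02 6f) = 00e5
m3: inner = H(7c 58 46 6d 69 78 65) = 02 cd; tag = H(16 32 2c 02 cd) = 0143 ← matches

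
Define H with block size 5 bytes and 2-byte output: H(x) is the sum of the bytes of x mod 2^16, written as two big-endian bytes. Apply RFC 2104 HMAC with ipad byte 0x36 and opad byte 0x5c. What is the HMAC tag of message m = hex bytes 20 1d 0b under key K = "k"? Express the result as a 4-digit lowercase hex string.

0225

Key "k" = 6b is 1 byte ≤ B = 5; zero-pad to 5 bytes: K' = 6b 00 00 00 00.
K' ⊕ ipad = 5d 36 36 36 36.  K' ⊕ opad = 37 5c 5c 5c 5c.
Inner input = (K'⊕ipad) ∥ m = 5d 36 36 36 36 ∥ 20 1d 0b.
Inner hash: sum = 93+54+54+54+54+32+29+11 = 381 → 01 7d.
Outer input = (K'⊕opad) ∥ inner = 37 5c 5c 5c 5c ∥ 01 7d.
Outer hash (tag): sum = 55+92+92+92+92+1+125 = 549 → 02 25.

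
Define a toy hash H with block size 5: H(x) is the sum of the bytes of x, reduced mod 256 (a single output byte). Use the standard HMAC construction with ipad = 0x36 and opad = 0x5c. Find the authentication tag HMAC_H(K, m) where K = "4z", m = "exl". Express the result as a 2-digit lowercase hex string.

Key "4z" = 34 7a is 2 bytes ≤ B = 5; zero-pad to 5 bytes: K' = 34 7a 00 00 00.
K' ⊕ ipad = 02 4c 36 36 36.  K' ⊕ opad = 68 26 5c 5c 5c.
Inner input = (K'⊕ipad) ∥ m = 02 4c 36 36 36 ∥ 65 78 6c.
Inner hash: sum = 2+76+54+54+54+101+120+108 = 569; mod 256 = 57 → 39.
Outer input = (K'⊕opad) ∥ inner = 68 26 5c 5c 5c ∥ 39.
Outer hash (tag): sum = 104+38+92+92+92+57 = 475; mod 256 = 219 → db.

db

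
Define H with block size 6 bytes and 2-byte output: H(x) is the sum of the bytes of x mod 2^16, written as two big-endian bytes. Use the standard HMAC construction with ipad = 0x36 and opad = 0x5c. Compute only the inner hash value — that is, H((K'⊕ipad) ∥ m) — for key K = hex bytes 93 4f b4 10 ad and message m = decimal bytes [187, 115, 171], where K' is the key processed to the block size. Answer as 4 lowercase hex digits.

0470

Key hex bytes 93 4f b4 10 ad is 5 bytes ≤ B = 6; zero-pad to 6 bytes: K' = 93 4f b4 10 ad 00.
K' ⊕ ipad = a5 79 82 26 9b 36.
Inner input = a5 79 82 26 9b 36 ∥ bb 73 ab.
Inner hash: sum = 165+121+130+38+155+54+187+115+171 = 1136 → 04 70.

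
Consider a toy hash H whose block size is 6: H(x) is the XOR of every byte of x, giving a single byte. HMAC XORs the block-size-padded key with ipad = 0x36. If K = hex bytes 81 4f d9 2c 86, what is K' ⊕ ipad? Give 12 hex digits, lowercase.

b779ef1ab036

Key hex bytes 81 4f d9 2c 86 is 5 bytes ≤ B = 6; zero-pad to 6 bytes: K' = 81 4f d9 2c 86 00.
XOR each byte with 0x36: 81⊕36=b7, 4f⊕36=79, d9⊕36=ef, 2c⊕36=1a, 86⊕36=b0, 00⊕36=36.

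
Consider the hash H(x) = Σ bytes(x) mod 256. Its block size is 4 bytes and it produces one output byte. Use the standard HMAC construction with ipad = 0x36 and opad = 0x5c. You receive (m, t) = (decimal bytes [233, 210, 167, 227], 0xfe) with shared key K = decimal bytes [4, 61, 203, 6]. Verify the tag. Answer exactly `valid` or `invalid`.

invalid

Key decimal bytes [4, 61, 203, 6] = 04 3d cb 06 is exactly B = 4 bytes: K' = 04 3d cb 06.
K' ⊕ ipad = 32 0b fd 30; K' ⊕ opad = 58 61 97 5a.
Inner hash: sum = 50+11+253+48+233+210+167+227 = 1199; mod 256 = 175 → af.
Outer hash (recomputed tag): sum = 88+97+151+90+175 = 601; mod 256 = 89 → 59.
Recomputed tag = 59; claimed = fe → mismatch.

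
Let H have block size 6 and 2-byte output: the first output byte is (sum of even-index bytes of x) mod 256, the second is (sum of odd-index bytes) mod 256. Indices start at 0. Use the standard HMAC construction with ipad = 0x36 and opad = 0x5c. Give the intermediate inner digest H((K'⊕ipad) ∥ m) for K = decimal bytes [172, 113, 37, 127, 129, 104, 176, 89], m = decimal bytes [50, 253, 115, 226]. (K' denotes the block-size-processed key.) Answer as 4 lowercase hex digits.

Key decimal bytes [172, 113, 37, 127, 129, 104, 176, 89] = ac 71 25 7f 81 68 b0 59 is 8 bytes > B = 6, so hash it first: H(key) = 02 b1, then zero-pad to 6 bytes: K' = 02 b1 00 00 00 00.
K' ⊕ ipad = 34 87 36 36 36 36.
Inner input = 34 87 36 36 36 36 ∥ 32 fd 73 e2.
Inner hash: even-index sum = 325 mod 256 = 69; odd-index sum = 722 mod 256 = 210 → 45 d2.

45d2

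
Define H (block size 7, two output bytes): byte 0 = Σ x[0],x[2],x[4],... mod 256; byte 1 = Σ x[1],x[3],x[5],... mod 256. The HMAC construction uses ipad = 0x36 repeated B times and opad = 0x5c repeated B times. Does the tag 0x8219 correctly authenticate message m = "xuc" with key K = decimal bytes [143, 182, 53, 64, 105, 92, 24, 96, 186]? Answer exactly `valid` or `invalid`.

invalid

Key decimal bytes [143, 182, 53, 64, 105, 92, 24, 96, 186] = 8f b6 35 40 69 5c 18 60 ba is 9 bytes > B = 7, so hash it first: H(key) = ff b2, then zero-pad to 7 bytes: K' = ff b2 00 00 00 00 00.
K' ⊕ ipad = c9 84 36 36 36 36 36; K' ⊕ opad = a3 ee 5c 5c 5c 5c 5c.
Inner hash: even-index sum = 480 mod 256 = 224; odd-index sum = 459 mod 256 = 203 → e0 cb.
Outer hash (recomputed tag): even-index sum = 642 mod 256 = 130; odd-index sum = 646 mod 256 = 134 → 82 86.
Recomputed tag = 8286; claimed = 8219 → mismatch.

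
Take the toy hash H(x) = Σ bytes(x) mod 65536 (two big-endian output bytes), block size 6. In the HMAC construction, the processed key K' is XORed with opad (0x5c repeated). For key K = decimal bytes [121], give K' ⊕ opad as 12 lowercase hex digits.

255c5c5c5c5c

Key decimal bytes [121] = 79 is 1 byte ≤ B = 6; zero-pad to 6 bytes: K' = 79 00 00 00 00 00.
XOR each byte with 0x5c: 79⊕5c=25, 00⊕5c=5c, 00⊕5c=5c, 00⊕5c=5c, 00⊕5c=5c, 00⊕5c=5c.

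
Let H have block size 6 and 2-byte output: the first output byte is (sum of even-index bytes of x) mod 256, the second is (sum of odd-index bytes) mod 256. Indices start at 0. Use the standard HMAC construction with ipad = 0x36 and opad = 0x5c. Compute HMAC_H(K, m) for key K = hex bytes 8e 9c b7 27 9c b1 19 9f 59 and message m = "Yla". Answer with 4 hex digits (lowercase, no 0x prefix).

5204

Key hex bytes 8e 9c b7 27 9c b1 19 9f 59 is 9 bytes > B = 6, so hash it first: H(key) = 53 13, then zero-pad to 6 bytes: K' = 53 13 00 00 00 00.
K' ⊕ ipad = 65 25 36 36 36 36.  K' ⊕ opad = 0f 4f 5c 5c 5c 5c.
Inner input = (K'⊕ipad) ∥ m = 65 25 36 36 36 36 ∥ 59 6c 61.
Inner hash: even-index sum = 395 mod 256 = 139; odd-index sum = 253 mod 256 = 253 → 8b fd.
Outer input = (K'⊕opad) ∥ inner = 0f 4f 5c 5c 5c 5c ∥ 8b fd.
Outer hash (tag): even-index sum = 338 mod 256 = 82; odd-index sum = 516 mod 256 = 4 → 52 04.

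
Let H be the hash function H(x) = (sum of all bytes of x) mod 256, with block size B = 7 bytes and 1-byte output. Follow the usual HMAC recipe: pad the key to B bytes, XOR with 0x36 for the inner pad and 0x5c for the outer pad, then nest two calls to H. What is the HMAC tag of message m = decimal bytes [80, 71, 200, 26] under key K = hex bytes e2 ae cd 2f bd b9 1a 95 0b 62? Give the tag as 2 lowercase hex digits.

Key hex bytes e2 ae cd 2f bd b9 1a 95 0b 62 is 10 bytes > B = 7, so hash it first: H(key) = 1e, then zero-pad to 7 bytes: K' = 1e 00 00 00 00 00 00.
K' ⊕ ipad = 28 36 36 36 36 36 36.  K' ⊕ opad = 42 5c 5c 5c 5c 5c 5c.
Inner input = (K'⊕ipad) ∥ m = 28 36 36 36 36 36 36 ∥ 50 47 c8 1a.
Inner hash: sum = 40+54+54+54+54+54+54+80+71+200+26 = 741; mod 256 = 229 → e5.
Outer input = (K'⊕opad) ∥ inner = 42 5c 5c 5c 5c 5c 5c ∥ e5.
Outer hash (tag): sum = 66+92+92+92+92+92+92+229 = 847; mod 256 = 79 → 4f.

4f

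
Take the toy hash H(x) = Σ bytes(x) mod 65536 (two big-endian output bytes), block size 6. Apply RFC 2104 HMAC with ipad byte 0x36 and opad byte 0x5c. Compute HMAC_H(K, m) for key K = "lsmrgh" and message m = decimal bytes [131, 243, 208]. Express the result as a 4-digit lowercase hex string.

0164

Key "lsmrgh" = 6c 73 6d 72 67 68 is exactly B = 6 bytes: K' = 6c 73 6d 72 67 68.
K' ⊕ ipad = 5a 45 5b 44 51 5e.  K' ⊕ opad = 30 2f 31 2e 3b 34.
Inner input = (K'⊕ipad) ∥ m = 5a 45 5b 44 51 5e ∥ 83 f3 d0.
Inner hash: sum = 90+69+91+68+81+94+131+243+208 = 1075 → 04 33.
Outer input = (K'⊕opad) ∥ inner = 30 2f 31 2e 3b 34 ∥ 04 33.
Outer hash (tag): sum = 48+47+49+46+59+52+4+51 = 356 → 01 64.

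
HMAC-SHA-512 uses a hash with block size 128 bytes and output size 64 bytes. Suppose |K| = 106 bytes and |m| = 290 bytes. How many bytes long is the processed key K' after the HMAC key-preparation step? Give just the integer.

Key is 106 ≤ 128 bytes, zero-padded: |K'| = 128.

128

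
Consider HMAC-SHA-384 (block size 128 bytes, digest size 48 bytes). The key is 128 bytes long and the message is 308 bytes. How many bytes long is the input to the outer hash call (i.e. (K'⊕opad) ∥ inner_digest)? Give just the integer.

Key is 128 ≤ 128 bytes, zero-padded: |K'| = 128.
Outer input = (K'⊕opad) ∥ H(inner) → 128 + 48 = 176 bytes.

176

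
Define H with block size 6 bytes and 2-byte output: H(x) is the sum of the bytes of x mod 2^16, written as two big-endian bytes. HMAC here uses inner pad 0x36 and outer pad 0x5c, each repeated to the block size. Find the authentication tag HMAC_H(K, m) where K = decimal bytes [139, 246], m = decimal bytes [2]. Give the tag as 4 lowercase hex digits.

Key decimal bytes [139, 246] = 8b f6 is 2 bytes ≤ B = 6; zero-pad to 6 bytes: K' = 8b f6 00 00 00 00.
K' ⊕ ipad = bd c0 36 36 36 36.  K' ⊕ opad = d7 aa 5c 5c 5c 5c.
Inner input = (K'⊕ipad) ∥ m = bd c0 36 36 36 36 ∥ 02.
Inner hash: sum = 189+192+54+54+54+54+2 = 599 → 02 57.
Outer input = (K'⊕opad) ∥ inner = d7 aa 5c 5c 5c 5c ∥ 02 57.
Outer hash (tag): sum = 215+170+92+92+92+92+2+87 = 842 → 03 4a.

034a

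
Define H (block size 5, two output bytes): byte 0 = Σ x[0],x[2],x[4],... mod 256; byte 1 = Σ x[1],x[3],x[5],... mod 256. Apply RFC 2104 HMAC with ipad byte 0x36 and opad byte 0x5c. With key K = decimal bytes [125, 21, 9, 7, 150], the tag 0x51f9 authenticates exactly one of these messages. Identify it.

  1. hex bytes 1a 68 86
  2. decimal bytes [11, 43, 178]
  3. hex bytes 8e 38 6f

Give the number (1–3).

2

Key decimal bytes [125, 21, 9, 7, 150] = 7d 15 09 07 96 is exactly B = 5 bytes: K' = 7d 15 09 07 96.
K' ⊕ ipad = 4b 23 3f 31 a0; K' ⊕ opad = 21 49 55 5b ca.
m1: inner = H(4b 23 3f 31 a0 1a 68 86) = 92 f4; tag = H(21 49 55 5b ca 92 f4) = 3436
m2: inner = H(4b 23 3f 31 a0 0b 2b b2) = 55 11; tag = H(21 49 55 5b ca 55 11) = 51f9 ← matches
m3: inner = H(4b 23 3f 31 a0 8e 38 6f) = 62 51; tag = H(21 49 55 5b ca 62 51) = 9106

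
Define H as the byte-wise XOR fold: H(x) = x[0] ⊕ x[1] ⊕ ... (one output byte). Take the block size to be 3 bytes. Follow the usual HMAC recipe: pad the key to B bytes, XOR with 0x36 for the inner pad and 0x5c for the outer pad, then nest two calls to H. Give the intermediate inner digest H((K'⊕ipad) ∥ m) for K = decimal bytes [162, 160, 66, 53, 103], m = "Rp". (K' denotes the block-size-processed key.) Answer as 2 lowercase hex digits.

06

Key decimal bytes [162, 160, 66, 53, 103] = a2 a0 42 35 67 is 5 bytes > B = 3, so hash it first: H(key) = 12, then zero-pad to 3 bytes: K' = 12 00 00.
K' ⊕ ipad = 24 36 36.
Inner input = 24 36 36 ∥ 52 70.
Inner hash: XOR 24⊕36⊕36⊕52⊕70 = 06.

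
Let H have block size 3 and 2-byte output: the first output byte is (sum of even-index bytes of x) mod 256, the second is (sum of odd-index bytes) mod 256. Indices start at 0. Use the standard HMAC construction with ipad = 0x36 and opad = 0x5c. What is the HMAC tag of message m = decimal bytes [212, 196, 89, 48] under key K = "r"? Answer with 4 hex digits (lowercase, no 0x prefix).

Key "r" = 72 is 1 byte ≤ B = 3; zero-pad to 3 bytes: K' = 72 00 00.
K' ⊕ ipad = 44 36 36.  K' ⊕ opad = 2e 5c 5c.
Inner input = (K'⊕ipad) ∥ m = 44 36 36 ∥ d4 c4 59 30.
Inner hash: even-index sum = 366 mod 256 = 110; odd-index sum = 355 mod 256 = 99 → 6e 63.
Outer input = (K'⊕opad) ∥ inner = 2e 5c 5c ∥ 6e 63.
Outer hash (tag): even-index sum = 237 mod 256 = 237; odd-index sum = 202 mod 256 = 202 → ed ca.

edca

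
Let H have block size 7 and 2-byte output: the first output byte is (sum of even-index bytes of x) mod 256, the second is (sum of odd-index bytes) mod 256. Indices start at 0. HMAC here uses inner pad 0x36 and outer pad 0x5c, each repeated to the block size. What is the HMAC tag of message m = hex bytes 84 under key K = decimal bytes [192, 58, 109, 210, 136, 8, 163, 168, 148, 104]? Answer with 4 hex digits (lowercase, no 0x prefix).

c6ac

Key decimal bytes [192, 58, 109, 210, 136, 8, 163, 168, 148, 104] = c0 3a 6d d2 88 08 a3 a8 94 68 is 10 bytes > B = 7, so hash it first: H(key) = ec 24, then zero-pad to 7 bytes: K' = ec 24 00 00 00 00 00.
K' ⊕ ipad = da 12 36 36 36 36 36.  K' ⊕ opad = b0 78 5c 5c 5c 5c 5c.
Inner input = (K'⊕ipad) ∥ m = da 12 36 36 36 36 36 ∥ 84.
Inner hash: even-index sum = 380 mod 256 = 124; odd-index sum = 258 mod 256 = 2 → 7c 02.
Outer input = (K'⊕opad) ∥ inner = b0 78 5c 5c 5c 5c 5c ∥ 7c 02.
Outer hash (tag): even-index sum = 454 mod 256 = 198; odd-index sum = 428 mod 256 = 172 → c6 ac.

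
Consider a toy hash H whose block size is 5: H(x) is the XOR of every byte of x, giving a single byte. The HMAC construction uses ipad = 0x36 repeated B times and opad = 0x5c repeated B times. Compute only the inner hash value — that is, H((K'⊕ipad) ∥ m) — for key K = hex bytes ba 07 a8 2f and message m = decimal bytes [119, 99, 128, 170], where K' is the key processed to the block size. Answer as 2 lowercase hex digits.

32

Key hex bytes ba 07 a8 2f is 4 bytes ≤ B = 5; zero-pad to 5 bytes: K' = ba 07 a8 2f 00.
K' ⊕ ipad = 8c 31 9e 19 36.
Inner input = 8c 31 9e 19 36 ∥ 77 63 80 aa.
Inner hash: XOR 8c⊕31⊕9e⊕19⊕36⊕77⊕63⊕80⊕aa = 32.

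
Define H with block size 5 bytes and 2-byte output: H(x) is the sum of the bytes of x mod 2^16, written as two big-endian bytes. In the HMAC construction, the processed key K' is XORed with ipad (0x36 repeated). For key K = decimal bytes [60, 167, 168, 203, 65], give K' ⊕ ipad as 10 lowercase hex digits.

0a919efd77

Key decimal bytes [60, 167, 168, 203, 65] = 3c a7 a8 cb 41 is exactly B = 5 bytes: K' = 3c a7 a8 cb 41.
XOR each byte with 0x36: 3c⊕36=0a, a7⊕36=91, a8⊕36=9e, cb⊕36=fd, 41⊕36=77.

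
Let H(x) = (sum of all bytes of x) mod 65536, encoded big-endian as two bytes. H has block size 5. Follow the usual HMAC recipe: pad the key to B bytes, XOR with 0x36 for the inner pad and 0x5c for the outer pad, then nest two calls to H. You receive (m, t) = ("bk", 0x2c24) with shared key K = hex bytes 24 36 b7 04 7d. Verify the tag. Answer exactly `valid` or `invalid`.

invalid

Key hex bytes 24 36 b7 04 7d is exactly B = 5 bytes: K' = 24 36 b7 04 7d.
K' ⊕ ipad = 12 00 81 32 4b; K' ⊕ opad = 78 6a eb 58 21.
Inner hash: sum = 18+0+129+50+75+98+107 = 477 → 01 dd.
Outer hash (recomputed tag): sum = 120+106+235+88+33+1+221 = 804 → 03 24.
Recomputed tag = 0324; claimed = 2c24 → mismatch.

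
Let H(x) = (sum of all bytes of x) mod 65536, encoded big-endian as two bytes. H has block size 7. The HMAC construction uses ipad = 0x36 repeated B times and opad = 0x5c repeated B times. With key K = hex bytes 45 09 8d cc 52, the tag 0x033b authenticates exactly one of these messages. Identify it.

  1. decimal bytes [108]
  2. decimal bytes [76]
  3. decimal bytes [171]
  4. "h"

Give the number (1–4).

Key hex bytes 45 09 8d cc 52 is 5 bytes ≤ B = 7; zero-pad to 7 bytes: K' = 45 09 8d cc 52 00 00.
K' ⊕ ipad = 73 3f bb fa 64 36 36; K' ⊕ opad = 19 55 d1 90 0e 5c 5c.
m1: inner = H(73 3f bb fa 64 36 36 6c) = 03 a3; tag = H(19 55 d1 90 0e 5c 5c 03 a3) = 033b ← matches
m2: inner = H(73 3f bb fa 64 36 36 4c) = 03 83; tag = H(19 55 d1 90 0e 5c 5c 03 83) = 031b
m3: inner = H(73 3f bb fa 64 36 36 ab) = 03 e2; tag = H(19 55 d1 90 0e 5c 5c 03 e2) = 037a
m4: inner = H(73 3f bb fa 64 36 36 68) = 03 9f; tag = H(19 55 d1 90 0e 5c 5c 03 9f) = 0337

1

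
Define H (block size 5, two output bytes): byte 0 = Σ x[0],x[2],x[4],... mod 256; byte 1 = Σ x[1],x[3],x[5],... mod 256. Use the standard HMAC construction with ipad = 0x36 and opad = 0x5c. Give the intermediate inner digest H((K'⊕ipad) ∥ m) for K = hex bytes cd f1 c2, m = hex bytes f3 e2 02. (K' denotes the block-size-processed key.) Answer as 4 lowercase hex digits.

07f2

Key hex bytes cd f1 c2 is 3 bytes ≤ B = 5; zero-pad to 5 bytes: K' = cd f1 c2 00 00.
K' ⊕ ipad = fb c7 f4 36 36.
Inner input = fb c7 f4 36 36 ∥ f3 e2 02.
Inner hash: even-index sum = 775 mod 256 = 7; odd-index sum = 498 mod 256 = 242 → 07 f2.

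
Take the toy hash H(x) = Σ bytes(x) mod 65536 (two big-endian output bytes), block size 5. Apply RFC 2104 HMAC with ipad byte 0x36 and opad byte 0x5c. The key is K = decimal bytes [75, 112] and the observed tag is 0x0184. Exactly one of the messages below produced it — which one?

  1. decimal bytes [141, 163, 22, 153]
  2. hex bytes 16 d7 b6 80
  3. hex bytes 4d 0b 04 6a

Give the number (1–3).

3

Key decimal bytes [75, 112] = 4b 70 is 2 bytes ≤ B = 5; zero-pad to 5 bytes: K' = 4b 70 00 00 00.
K' ⊕ ipad = 7d 46 36 36 36; K' ⊕ opad = 17 2c 5c 5c 5c.
m1: inner = H(7d 46 36 36 36 8d a3 16 99) = 03 44; tag = H(17 2c 5c 5c 5c 03 44) = 019e
m2: inner = H(7d 46 36 36 36 16 d7 b6 80) = 03 88; tag = H(17 2c 5c 5c 5c 03 88) = 01e2
m3: inner = H(7d 46 36 36 36 4d 0b 04 6a) = 02 2b; tag = H(17 2c 5c 5c 5c 02 2b) = 0184 ← matches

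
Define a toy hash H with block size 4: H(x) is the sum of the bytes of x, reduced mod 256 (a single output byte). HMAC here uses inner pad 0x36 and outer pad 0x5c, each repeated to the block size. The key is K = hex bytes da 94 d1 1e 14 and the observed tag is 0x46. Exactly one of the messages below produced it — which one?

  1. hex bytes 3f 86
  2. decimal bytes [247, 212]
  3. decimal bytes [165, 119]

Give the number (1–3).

Key hex bytes da 94 d1 1e 14 is 5 bytes > B = 4, so hash it first: H(key) = 71, then zero-pad to 4 bytes: K' = 71 00 00 00.
K' ⊕ ipad = 47 36 36 36; K' ⊕ opad = 2d 5c 5c 5c.
m1: inner = H(47 36 36 36 3f 86) = ae; tag = H(2d 5c 5c 5c ae) = ef
m2: inner = H(47 36 36 36 f7 d4) = b4; tag = H(2d 5c 5c 5c b4) = f5
m3: inner = H(47 36 36 36 a5 77) = 05; tag = H(2d 5c 5c 5c 05) = 46 ← matches

3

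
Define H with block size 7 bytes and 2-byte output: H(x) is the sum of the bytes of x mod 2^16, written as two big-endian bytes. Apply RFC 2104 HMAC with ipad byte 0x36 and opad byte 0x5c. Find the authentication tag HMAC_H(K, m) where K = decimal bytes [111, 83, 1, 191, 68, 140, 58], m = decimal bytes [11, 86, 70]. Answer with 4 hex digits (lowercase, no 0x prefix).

0330

Key decimal bytes [111, 83, 1, 191, 68, 140, 58] = 6f 53 01 bf 44 8c 3a is exactly B = 7 bytes: K' = 6f 53 01 bf 44 8c 3a.
K' ⊕ ipad = 59 65 37 89 72 ba 0c.  K' ⊕ opad = 33 0f 5d e3 18 d0 66.
Inner input = (K'⊕ipad) ∥ m = 59 65 37 89 72 ba 0c ∥ 0b 56 46.
Inner hash: sum = 89+101+55+137+114+186+12+11+86+70 = 861 → 03 5d.
Outer input = (K'⊕opad) ∥ inner = 33 0f 5d e3 18 d0 66 ∥ 03 5d.
Outer hash (tag): sum = 51+15+93+227+24+208+102+3+93 = 816 → 03 30.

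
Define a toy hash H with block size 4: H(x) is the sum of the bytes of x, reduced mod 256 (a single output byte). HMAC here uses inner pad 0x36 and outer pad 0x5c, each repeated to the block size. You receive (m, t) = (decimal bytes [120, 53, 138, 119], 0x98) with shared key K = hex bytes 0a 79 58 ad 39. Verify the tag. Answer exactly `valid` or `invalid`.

invalid

Key hex bytes 0a 79 58 ad 39 is 5 bytes > B = 4, so hash it first: H(key) = c1, then zero-pad to 4 bytes: K' = c1 00 00 00.
K' ⊕ ipad = f7 36 36 36; K' ⊕ opad = 9d 5c 5c 5c.
Inner hash: sum = 247+54+54+54+120+53+138+119 = 839; mod 256 = 71 → 47.
Outer hash (recomputed tag): sum = 157+92+92+92+71 = 504; mod 256 = 248 → f8.
Recomputed tag = f8; claimed = 98 → mismatch.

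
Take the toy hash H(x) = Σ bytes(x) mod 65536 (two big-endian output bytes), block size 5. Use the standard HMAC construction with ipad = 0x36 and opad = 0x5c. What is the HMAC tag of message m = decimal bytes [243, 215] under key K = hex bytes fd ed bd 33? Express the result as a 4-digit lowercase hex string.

0338

Key hex bytes fd ed bd 33 is 4 bytes ≤ B = 5; zero-pad to 5 bytes: K' = fd ed bd 33 00.
K' ⊕ ipad = cb db 8b 05 36.  K' ⊕ opad = a1 b1 e1 6f 5c.
Inner input = (K'⊕ipad) ∥ m = cb db 8b 05 36 ∥ f3 d7.
Inner hash: sum = 203+219+139+5+54+243+215 = 1078 → 04 36.
Outer input = (K'⊕opad) ∥ inner = a1 b1 e1 6f 5c ∥ 04 36.
Outer hash (tag): sum = 161+177+225+111+92+4+54 = 824 → 03 38.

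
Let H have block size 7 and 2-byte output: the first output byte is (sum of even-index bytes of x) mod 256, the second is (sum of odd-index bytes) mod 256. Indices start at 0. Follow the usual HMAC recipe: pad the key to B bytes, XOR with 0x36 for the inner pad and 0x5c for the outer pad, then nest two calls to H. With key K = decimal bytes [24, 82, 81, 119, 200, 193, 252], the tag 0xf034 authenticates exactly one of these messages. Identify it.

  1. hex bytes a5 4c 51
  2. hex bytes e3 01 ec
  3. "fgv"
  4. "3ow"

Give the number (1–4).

Key decimal bytes [24, 82, 81, 119, 200, 193, 252] = 18 52 51 77 c8 c1 fc is exactly B = 7 bytes: K' = 18 52 51 77 c8 c1 fc.
K' ⊕ ipad = 2e 64 67 41 fe f7 ca; K' ⊕ opad = 44 0e 0d 2b 94 9d a0.
m1: inner = H(2e 64 67 41 fe f7 ca a5 4c 51) = a9 92; tag = H(44 0e 0d 2b 94 9d a0 a9 92) = 177f
m2: inner = H(2e 64 67 41 fe f7 ca e3 01 ec) = 5e 6b; tag = H(44 0e 0d 2b 94 9d a0 5e 6b) = f034 ← matches
m3: inner = H(2e 64 67 41 fe f7 ca 66 67 76) = c4 78; tag = H(44 0e 0d 2b 94 9d a0 c4 78) = fd9a
m4: inner = H(2e 64 67 41 fe f7 ca 33 6f 77) = cc 46; tag = H(44 0e 0d 2b 94 9d a0 cc 46) = cba2

2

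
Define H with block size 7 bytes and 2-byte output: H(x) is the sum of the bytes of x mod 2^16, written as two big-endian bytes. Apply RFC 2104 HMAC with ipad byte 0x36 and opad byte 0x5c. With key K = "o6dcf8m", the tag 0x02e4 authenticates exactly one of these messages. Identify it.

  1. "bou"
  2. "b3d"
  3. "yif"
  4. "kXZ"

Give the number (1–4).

Key "o6dcf8m" = 6f 36 64 63 66 38 6d is exactly B = 7 bytes: K' = 6f 36 64 63 66 38 6d.
K' ⊕ ipad = 59 00 52 55 50 0e 5b; K' ⊕ opad = 33 6a 38 3f 3a 64 31.
m1: inner = H(59 00 52 55 50 0e 5b 62 6f 75) = 02 ff; tag = H(33 6a 38 3f 3a 64 31 02 ff) = 02e4 ← matches
m2: inner = H(59 00 52 55 50 0e 5b 62 33 64) = 02 b2; tag = H(33 6a 38 3f 3a 64 31 02 b2) = 0297
m3: inner = H(59 00 52 55 50 0e 5b 79 69 66) = 03 01; tag = H(33 6a 38 3f 3a 64 31 03 01) = 01e7
m4: inner = H(59 00 52 55 50 0e 5b 6b 58 5a) = 02 d6; tag = H(33 6a 38 3f 3a 64 31 02 d6) = 02bb

1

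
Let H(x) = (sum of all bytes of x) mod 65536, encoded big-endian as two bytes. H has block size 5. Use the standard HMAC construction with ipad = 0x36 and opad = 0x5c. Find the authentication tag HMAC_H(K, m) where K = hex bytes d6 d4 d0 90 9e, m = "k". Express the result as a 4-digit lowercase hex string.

0391

Key hex bytes d6 d4 d0 90 9e is exactly B = 5 bytes: K' = d6 d4 d0 90 9e.
K' ⊕ ipad = e0 e2 e6 a6 a8.  K' ⊕ opad = 8a 88 8c cc c2.
Inner input = (K'⊕ipad) ∥ m = e0 e2 e6 a6 a8 ∥ 6b.
Inner hash: sum = 224+226+230+166+168+107 = 1121 → 04 61.
Outer input = (K'⊕opad) ∥ inner = 8a 88 8c cc c2 ∥ 04 61.
Outer hash (tag): sum = 138+136+140+204+194+4+97 = 913 → 03 91.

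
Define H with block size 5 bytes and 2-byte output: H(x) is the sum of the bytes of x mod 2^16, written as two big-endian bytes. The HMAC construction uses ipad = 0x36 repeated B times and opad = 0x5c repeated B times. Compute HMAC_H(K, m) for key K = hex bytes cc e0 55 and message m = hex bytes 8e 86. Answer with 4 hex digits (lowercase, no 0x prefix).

Key hex bytes cc e0 55 is 3 bytes ≤ B = 5; zero-pad to 5 bytes: K' = cc e0 55 00 00.
K' ⊕ ipad = fa d6 63 36 36.  K' ⊕ opad = 90 bc 09 5c 5c.
Inner input = (K'⊕ipad) ∥ m = fa d6 63 36 36 ∥ 8e 86.
Inner hash: sum = 250+214+99+54+54+142+134 = 947 → 03 b3.
Outer input = (K'⊕opad) ∥ inner = 90 bc 09 5c 5c ∥ 03 b3.
Outer hash (tag): sum = 144+188+9+92+92+3+179 = 707 → 02 c3.

02c3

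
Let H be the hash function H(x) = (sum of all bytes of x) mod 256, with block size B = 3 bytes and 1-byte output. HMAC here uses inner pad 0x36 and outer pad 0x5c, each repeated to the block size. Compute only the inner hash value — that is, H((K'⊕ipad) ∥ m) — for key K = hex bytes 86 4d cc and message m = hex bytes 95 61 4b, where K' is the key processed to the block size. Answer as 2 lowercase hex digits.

Key hex bytes 86 4d cc is exactly B = 3 bytes: K' = 86 4d cc.
K' ⊕ ipad = b0 7b fa.
Inner input = b0 7b fa ∥ 95 61 4b.
Inner hash: sum = 176+123+250+149+97+75 = 870; mod 256 = 102 → 66.

66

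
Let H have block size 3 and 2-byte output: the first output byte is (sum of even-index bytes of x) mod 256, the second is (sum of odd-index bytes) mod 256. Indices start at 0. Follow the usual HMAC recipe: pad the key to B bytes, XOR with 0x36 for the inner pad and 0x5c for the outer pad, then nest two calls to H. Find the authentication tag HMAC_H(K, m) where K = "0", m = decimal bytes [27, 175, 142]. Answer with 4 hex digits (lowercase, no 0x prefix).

a747

Key "0" = 30 is 1 byte ≤ B = 3; zero-pad to 3 bytes: K' = 30 00 00.
K' ⊕ ipad = 06 36 36.  K' ⊕ opad = 6c 5c 5c.
Inner input = (K'⊕ipad) ∥ m = 06 36 36 ∥ 1b af 8e.
Inner hash: even-index sum = 235 mod 256 = 235; odd-index sum = 223 mod 256 = 223 → eb df.
Outer input = (K'⊕opad) ∥ inner = 6c 5c 5c ∥ eb df.
Outer hash (tag): even-index sum = 423 mod 256 = 167; odd-index sum = 327 mod 256 = 71 → a7 47.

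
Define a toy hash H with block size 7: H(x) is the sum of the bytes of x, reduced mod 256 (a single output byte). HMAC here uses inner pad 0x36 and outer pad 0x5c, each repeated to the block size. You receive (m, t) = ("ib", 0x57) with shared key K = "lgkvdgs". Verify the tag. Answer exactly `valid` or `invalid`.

Key "lgkvdgs" = 6c 67 6b 76 64 67 73 is exactly B = 7 bytes: K' = 6c 67 6b 76 64 67 73.
K' ⊕ ipad = 5a 51 5d 40 52 51 45; K' ⊕ opad = 30 3b 37 2a 38 3b 2f.
Inner hash: sum = 90+81+93+64+82+81+69+105+98 = 763; mod 256 = 251 → fb.
Outer hash (recomputed tag): sum = 48+59+55+42+56+59+47+251 = 617; mod 256 = 105 → 69.
Recomputed tag = 69; claimed = 57 → mismatch.

invalid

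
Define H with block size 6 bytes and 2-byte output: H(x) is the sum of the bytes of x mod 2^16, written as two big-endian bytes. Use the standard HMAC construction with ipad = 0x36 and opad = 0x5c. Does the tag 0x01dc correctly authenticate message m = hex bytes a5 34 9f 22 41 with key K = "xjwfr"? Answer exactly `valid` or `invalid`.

valid

Key "xjwfr" = 78 6a 77 66 72 is 5 bytes ≤ B = 6; zero-pad to 6 bytes: K' = 78 6a 77 66 72 00.
K' ⊕ ipad = 4e 5c 41 50 44 36; K' ⊕ opad = 24 36 2b 3a 2e 5c.
Inner hash: sum = 78+92+65+80+68+54+165+52+159+34+65 = 912 → 03 90.
Outer hash (recomputed tag): sum = 36+54+43+58+46+92+3+144 = 476 → 01 dc.
Recomputed tag = 01dc; claimed = 01dc → match.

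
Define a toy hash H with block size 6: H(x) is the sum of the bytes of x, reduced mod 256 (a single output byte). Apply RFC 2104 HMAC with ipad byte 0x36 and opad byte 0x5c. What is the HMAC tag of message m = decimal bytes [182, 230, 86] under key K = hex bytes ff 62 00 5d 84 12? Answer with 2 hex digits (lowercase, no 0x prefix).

Key hex bytes ff 62 00 5d 84 12 is exactly B = 6 bytes: K' = ff 62 00 5d 84 12.
K' ⊕ ipad = c9 54 36 6b b2 24.  K' ⊕ opad = a3 3e 5c 01 d8 4e.
Inner input = (K'⊕ipad) ∥ m = c9 54 36 6b b2 24 ∥ b6 e6 56.
Inner hash: sum = 201+84+54+107+178+36+182+230+86 = 1158; mod 256 = 134 → 86.
Outer input = (K'⊕opad) ∥ inner = a3 3e 5c 01 d8 4e ∥ 86.
Outer hash (tag): sum = 163+62+92+1+216+78+134 = 746; mod 256 = 234 → ea.

ea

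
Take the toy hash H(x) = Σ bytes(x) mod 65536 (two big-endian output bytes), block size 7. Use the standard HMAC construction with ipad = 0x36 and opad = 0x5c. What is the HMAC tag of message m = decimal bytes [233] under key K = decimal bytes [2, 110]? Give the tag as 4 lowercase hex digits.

02e1

Key decimal bytes [2, 110] = 02 6e is 2 bytes ≤ B = 7; zero-pad to 7 bytes: K' = 02 6e 00 00 00 00 00.
K' ⊕ ipad = 34 58 36 36 36 36 36.  K' ⊕ opad = 5e 32 5c 5c 5c 5c 5c.
Inner input = (K'⊕ipad) ∥ m = 34 58 36 36 36 36 36 ∥ e9.
Inner hash: sum = 52+88+54+54+54+54+54+233 = 643 → 02 83.
Outer input = (K'⊕opad) ∥ inner = 5e 32 5c 5c 5c 5c 5c ∥ 02 83.
Outer hash (tag): sum = 94+50+92+92+92+92+92+2+131 = 737 → 02 e1.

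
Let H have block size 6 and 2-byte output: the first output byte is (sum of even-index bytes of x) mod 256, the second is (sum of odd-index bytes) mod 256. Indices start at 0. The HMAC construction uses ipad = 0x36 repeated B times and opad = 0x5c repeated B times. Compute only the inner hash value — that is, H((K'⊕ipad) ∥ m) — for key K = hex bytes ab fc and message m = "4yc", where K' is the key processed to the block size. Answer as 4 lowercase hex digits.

a0af

Key hex bytes ab fc is 2 bytes ≤ B = 6; zero-pad to 6 bytes: K' = ab fc 00 00 00 00.
K' ⊕ ipad = 9d ca 36 36 36 36.
Inner input = 9d ca 36 36 36 36 ∥ 34 79 63.
Inner hash: even-index sum = 416 mod 256 = 160; odd-index sum = 431 mod 256 = 175 → a0 af.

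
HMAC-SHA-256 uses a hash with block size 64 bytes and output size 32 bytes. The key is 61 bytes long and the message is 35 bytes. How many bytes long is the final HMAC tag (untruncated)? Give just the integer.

The tag is one SHA-256 digest: 32 bytes.

32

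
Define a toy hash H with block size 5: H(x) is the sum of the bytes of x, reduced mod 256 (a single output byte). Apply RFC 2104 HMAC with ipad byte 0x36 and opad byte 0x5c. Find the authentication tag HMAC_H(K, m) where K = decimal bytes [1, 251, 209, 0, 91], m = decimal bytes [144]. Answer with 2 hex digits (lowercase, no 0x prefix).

12

Key decimal bytes [1, 251, 209, 0, 91] = 01 fb d1 00 5b is exactly B = 5 bytes: K' = 01 fb d1 00 5b.
K' ⊕ ipad = 37 cd e7 36 6d.  K' ⊕ opad = 5d a7 8d 5c 07.
Inner input = (K'⊕ipad) ∥ m = 37 cd e7 36 6d ∥ 90.
Inner hash: sum = 55+205+231+54+109+144 = 798; mod 256 = 30 → 1e.
Outer input = (K'⊕opad) ∥ inner = 5d a7 8d 5c 07 ∥ 1e.
Outer hash (tag): sum = 93+167+141+92+7+30 = 530; mod 256 = 18 → 12.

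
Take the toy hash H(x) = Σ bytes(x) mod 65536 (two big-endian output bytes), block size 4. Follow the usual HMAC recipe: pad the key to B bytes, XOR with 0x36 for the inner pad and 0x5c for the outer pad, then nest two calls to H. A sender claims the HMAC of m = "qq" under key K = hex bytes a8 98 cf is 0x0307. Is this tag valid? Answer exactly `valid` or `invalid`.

Key hex bytes a8 98 cf is 3 bytes ≤ B = 4; zero-pad to 4 bytes: K' = a8 98 cf 00.
K' ⊕ ipad = 9e ae f9 36; K' ⊕ opad = f4 c4 93 5c.
Inner hash: sum = 158+174+249+54+113+113 = 861 → 03 5d.
Outer hash (recomputed tag): sum = 244+196+147+92+3+93 = 775 → 03 07.
Recomputed tag = 0307; claimed = 0307 → match.

valid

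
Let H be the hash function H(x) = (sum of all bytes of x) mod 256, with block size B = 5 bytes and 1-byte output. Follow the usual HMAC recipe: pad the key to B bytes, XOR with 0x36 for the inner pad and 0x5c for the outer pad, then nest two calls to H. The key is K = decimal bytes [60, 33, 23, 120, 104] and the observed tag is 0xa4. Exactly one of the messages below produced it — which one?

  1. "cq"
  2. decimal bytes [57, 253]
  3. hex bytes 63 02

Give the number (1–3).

2

Key decimal bytes [60, 33, 23, 120, 104] = 3c 21 17 78 68 is exactly B = 5 bytes: K' = 3c 21 17 78 68.
K' ⊕ ipad = 0a 17 21 4e 5e; K' ⊕ opad = 60 7d 4b 24 34.
m1: inner = H(0a 17 21 4e 5e 63 71) = c2; tag = H(60 7d 4b 24 34 c2) = 42
m2: inner = H(0a 17 21 4e 5e 39 fd) = 24; tag = H(60 7d 4b 24 34 24) = a4 ← matches
m3: inner = H(0a 17 21 4e 5e 63 02) = 53; tag = H(60 7d 4b 24 34 53) = d3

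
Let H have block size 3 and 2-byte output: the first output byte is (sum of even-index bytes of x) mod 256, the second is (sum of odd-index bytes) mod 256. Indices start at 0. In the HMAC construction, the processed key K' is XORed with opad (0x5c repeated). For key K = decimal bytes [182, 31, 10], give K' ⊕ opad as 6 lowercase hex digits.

ea4356

Key decimal bytes [182, 31, 10] = b6 1f 0a is exactly B = 3 bytes: K' = b6 1f 0a.
XOR each byte with 0x5c: b6⊕5c=ea, 1f⊕5c=43, 0a⊕5c=56.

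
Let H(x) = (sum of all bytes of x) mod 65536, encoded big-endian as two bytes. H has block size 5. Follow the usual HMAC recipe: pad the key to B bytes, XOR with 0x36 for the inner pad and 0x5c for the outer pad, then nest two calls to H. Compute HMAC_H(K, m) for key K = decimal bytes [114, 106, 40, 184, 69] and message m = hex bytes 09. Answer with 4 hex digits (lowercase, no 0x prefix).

Key decimal bytes [114, 106, 40, 184, 69] = 72 6a 28 b8 45 is exactly B = 5 bytes: K' = 72 6a 28 b8 45.
K' ⊕ ipad = 44 5c 1e 8e 73.  K' ⊕ opad = 2e 36 74 e4 19.
Inner input = (K'⊕ipad) ∥ m = 44 5c 1e 8e 73 ∥ 09.
Inner hash: sum = 68+92+30+142+115+9 = 456 → 01 c8.
Outer input = (K'⊕opad) ∥ inner = 2e 36 74 e4 19 ∥ 01 c8.
Outer hash (tag): sum = 46+54+116+228+25+1+200 = 670 → 02 9e.

029e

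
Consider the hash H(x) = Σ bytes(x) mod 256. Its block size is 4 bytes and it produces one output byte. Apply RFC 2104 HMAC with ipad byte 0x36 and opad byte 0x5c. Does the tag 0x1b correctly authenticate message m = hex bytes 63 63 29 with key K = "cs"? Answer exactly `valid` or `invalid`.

valid

Key "cs" = 63 73 is 2 bytes ≤ B = 4; zero-pad to 4 bytes: K' = 63 73 00 00.
K' ⊕ ipad = 55 45 36 36; K' ⊕ opad = 3f 2f 5c 5c.
Inner hash: sum = 85+69+54+54+99+99+41 = 501; mod 256 = 245 → f5.
Outer hash (recomputed tag): sum = 63+47+92+92+245 = 539; mod 256 = 27 → 1b.
Recomputed tag = 1b; claimed = 1b → match.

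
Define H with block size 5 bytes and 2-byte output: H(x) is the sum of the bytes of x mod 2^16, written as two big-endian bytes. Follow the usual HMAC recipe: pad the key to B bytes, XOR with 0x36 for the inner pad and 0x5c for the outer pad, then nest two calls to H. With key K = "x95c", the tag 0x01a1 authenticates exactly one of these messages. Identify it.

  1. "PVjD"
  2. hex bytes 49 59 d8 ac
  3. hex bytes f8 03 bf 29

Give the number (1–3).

2

Key "x95c" = 78 39 35 63 is 4 bytes ≤ B = 5; zero-pad to 5 bytes: K' = 78 39 35 63 00.
K' ⊕ ipad = 4e 0f 03 55 36; K' ⊕ opad = 24 65 69 3f 5c.
m1: inner = H(4e 0f 03 55 36 50 56 6a 44) = 02 3f; tag = H(24 65 69 3f 5c 02 3f) = 01ce
m2: inner = H(4e 0f 03 55 36 49 59 d8 ac) = 03 11; tag = H(24 65 69 3f 5c 03 11) = 01a1 ← matches
m3: inner = H(4e 0f 03 55 36 f8 03 bf 29) = 02 ce; tag = H(24 65 69 3f 5c 02 ce) = 025d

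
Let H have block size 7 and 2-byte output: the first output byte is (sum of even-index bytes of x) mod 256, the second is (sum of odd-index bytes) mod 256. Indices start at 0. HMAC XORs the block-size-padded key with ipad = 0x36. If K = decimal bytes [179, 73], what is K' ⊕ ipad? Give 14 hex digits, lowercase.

Key decimal bytes [179, 73] = b3 49 is 2 bytes ≤ B = 7; zero-pad to 7 bytes: K' = b3 49 00 00 00 00 00.
XOR each byte with 0x36: b3⊕36=85, 49⊕36=7f, 00⊕36=36, 00⊕36=36, 00⊕36=36, 00⊕36=36, 00⊕36=36.

857f3636363636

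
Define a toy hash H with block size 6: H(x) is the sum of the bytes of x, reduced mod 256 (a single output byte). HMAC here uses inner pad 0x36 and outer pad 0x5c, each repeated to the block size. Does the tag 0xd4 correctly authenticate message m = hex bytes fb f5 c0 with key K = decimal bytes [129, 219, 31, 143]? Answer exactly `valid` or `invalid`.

valid

Key decimal bytes [129, 219, 31, 143] = 81 db 1f 8f is 4 bytes ≤ B = 6; zero-pad to 6 bytes: K' = 81 db 1f 8f 00 00.
K' ⊕ ipad = b7 ed 29 b9 36 36; K' ⊕ opad = dd 87 43 d3 5c 5c.
Inner hash: sum = 183+237+41+185+54+54+251+245+192 = 1442; mod 256 = 162 → a2.
Outer hash (recomputed tag): sum = 221+135+67+211+92+92+162 = 980; mod 256 = 212 → d4.
Recomputed tag = d4; claimed = d4 → match.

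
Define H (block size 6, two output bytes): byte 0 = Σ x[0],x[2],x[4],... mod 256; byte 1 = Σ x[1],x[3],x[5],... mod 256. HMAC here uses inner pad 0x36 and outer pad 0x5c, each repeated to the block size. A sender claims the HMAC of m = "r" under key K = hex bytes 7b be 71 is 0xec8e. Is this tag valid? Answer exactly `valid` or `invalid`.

valid

Key hex bytes 7b be 71 is 3 bytes ≤ B = 6; zero-pad to 6 bytes: K' = 7b be 71 00 00 00.
K' ⊕ ipad = 4d 88 47 36 36 36; K' ⊕ opad = 27 e2 2d 5c 5c 5c.
Inner hash: even-index sum = 316 mod 256 = 60; odd-index sum = 244 mod 256 = 244 → 3c f4.
Outer hash (recomputed tag): even-index sum = 236 mod 256 = 236; odd-index sum = 654 mod 256 = 142 → ec 8e.
Recomputed tag = ec8e; claimed = ec8e → match.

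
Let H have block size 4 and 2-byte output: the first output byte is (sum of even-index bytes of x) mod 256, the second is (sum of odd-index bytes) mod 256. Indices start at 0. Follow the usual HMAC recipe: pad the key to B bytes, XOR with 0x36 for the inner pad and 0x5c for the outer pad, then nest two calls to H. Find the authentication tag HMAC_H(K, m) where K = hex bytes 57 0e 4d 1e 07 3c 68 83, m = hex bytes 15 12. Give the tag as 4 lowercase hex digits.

Key hex bytes 57 0e 4d 1e 07 3c 68 83 is 8 bytes > B = 4, so hash it first: H(key) = 13 eb, then zero-pad to 4 bytes: K' = 13 eb 00 00.
K' ⊕ ipad = 25 dd 36 36.  K' ⊕ opad = 4f b7 5c 5c.
Inner input = (K'⊕ipad) ∥ m = 25 dd 36 36 ∥ 15 12.
Inner hash: even-index sum = 112 mod 256 = 112; odd-index sum = 293 mod 256 = 37 → 70 25.
Outer input = (K'⊕opad) ∥ inner = 4f b7 5c 5c ∥ 70 25.
Outer hash (tag): even-index sum = 283 mod 256 = 27; odd-index sum = 312 mod 256 = 56 → 1b 38.

1b38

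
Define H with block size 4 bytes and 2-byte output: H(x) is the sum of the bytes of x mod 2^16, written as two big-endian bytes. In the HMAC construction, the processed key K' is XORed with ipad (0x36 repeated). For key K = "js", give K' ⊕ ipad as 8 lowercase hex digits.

Key "js" = 6a 73 is 2 bytes ≤ B = 4; zero-pad to 4 bytes: K' = 6a 73 00 00.
XOR each byte with 0x36: 6a⊕36=5c, 73⊕36=45, 00⊕36=36, 00⊕36=36.

5c453636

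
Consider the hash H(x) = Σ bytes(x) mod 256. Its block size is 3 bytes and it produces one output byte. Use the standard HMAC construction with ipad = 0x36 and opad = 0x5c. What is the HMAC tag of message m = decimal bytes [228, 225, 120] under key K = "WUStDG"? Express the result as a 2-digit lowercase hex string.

cb

Key "WUStDG" = 57 55 53 74 44 47 is 6 bytes > B = 3, so hash it first: H(key) = fe, then zero-pad to 3 bytes: K' = fe 00 00.
K' ⊕ ipad = c8 36 36.  K' ⊕ opad = a2 5c 5c.
Inner input = (K'⊕ipad) ∥ m = c8 36 36 ∥ e4 e1 78.
Inner hash: sum = 200+54+54+228+225+120 = 881; mod 256 = 113 → 71.
Outer input = (K'⊕opad) ∥ inner = a2 5c 5c ∥ 71.
Outer hash (tag): sum = 162+92+92+113 = 459; mod 256 = 203 → cb.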